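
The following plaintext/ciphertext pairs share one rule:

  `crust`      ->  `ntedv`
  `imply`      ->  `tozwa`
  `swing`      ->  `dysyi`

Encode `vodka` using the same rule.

gqnvc

Shifts by position in crust: pos 0: c→n (+11), pos 1: r→t (+2), pos 2: u→e (+10), pos 3: s→d (+11), pos 4: t→v (+2) — repeating every 3. The shifts repeat in a cycle of length 3: positions 0,1,… shift by +11, +2, +10, then the pattern repeats.
Applying it to vodka: v+11=g, o+2=q, d+10=n, k+11=v, a+2=c.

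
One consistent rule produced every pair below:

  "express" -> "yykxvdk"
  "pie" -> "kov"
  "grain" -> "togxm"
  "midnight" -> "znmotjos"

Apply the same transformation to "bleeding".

mtojkkrh

The output letters match the input read backwards, each shifted +6: express reversed is sserpxe. Read the word backwards and shift each letter +6.
Applying it to bleeding: reverse → gnideelb; then shift: g+6=m, n+6=t, i+6=o, d+6=j, e+6=k, e+6=k, l+6=r, b+6=h.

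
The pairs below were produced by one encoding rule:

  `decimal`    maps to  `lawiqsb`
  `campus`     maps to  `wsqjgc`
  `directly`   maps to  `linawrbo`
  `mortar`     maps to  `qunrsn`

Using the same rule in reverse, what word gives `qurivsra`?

This is an affine cipher: with a=0,…,z=25, each position x becomes (15x+18) mod 26.
Decoding qurivsra: q(16)→7·(16−18)≡12=m; u(20)→7·(20−18)≡14=o; r(17)→7·(17−18)≡19=t; i(8)→7·(8−18)≡8=i; v(21)→7·(21−18)≡21=v; s(18)→7·(18−18)≡0=a; r(17)→7·(17−18)≡19=t; a(0)→7·(0−18)≡4=e (all mod 26).

motivate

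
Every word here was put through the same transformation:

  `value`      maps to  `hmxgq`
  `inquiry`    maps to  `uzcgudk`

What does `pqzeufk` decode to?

density

Compare letters: v→h is +12, a→m is +12, l→x is +12 — a constant shift. This is a Caesar cipher with shift 12.
Decoding pqzeufk: p−12=d, q−12=e, z−12=n, e−12=s, u−12=i, f−12=t, k−12=y.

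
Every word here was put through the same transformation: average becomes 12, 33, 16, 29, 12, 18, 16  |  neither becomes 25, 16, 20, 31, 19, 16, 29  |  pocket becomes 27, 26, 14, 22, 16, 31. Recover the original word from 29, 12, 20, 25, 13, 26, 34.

rainbow

Letters become their 1-based position plus 11 (so a→12, b→13, …).
Reversing it on 29, 12, 20, 25, 13, 26, 34: 29→(29−11)÷1=18=r, 12→(12−11)÷1=1=a, 20→(20−11)÷1=9=i, 25→(25−11)÷1=14=n, 13→(13−11)÷1=2=b, 26→(26−11)÷1=15=o, 34→(34−11)÷1=23=w.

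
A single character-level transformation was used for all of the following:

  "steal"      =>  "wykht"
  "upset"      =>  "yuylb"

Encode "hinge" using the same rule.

lntnm

In steal: s→w is +4, t→y is +5, e→k is +6, a→h is +7 — the shift increases by 1 each position. The shift increases by 1 at each position, starting from +4: 4, 5, 6, ….
Applying it to hinge: h+4=l, i+5=n, n+6=t, g+7=n, e+8=m.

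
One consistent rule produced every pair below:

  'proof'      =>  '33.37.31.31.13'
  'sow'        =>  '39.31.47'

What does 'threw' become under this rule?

41.17.37.11.47

The formula is n = 2×(alphabet index, a=1) + 1.
For threw: t=20→41, h=8→17, r=18→37, e=5→11, w=23→47.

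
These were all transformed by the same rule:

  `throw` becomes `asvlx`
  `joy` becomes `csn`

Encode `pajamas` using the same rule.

weqenet

The output letters match the input read backwards, each shifted +4: throw reversed is worht. Read the word backwards and shift each letter +4.
Applying it to pajamas: reverse → samajap; then shift: s+4=w, a+4=e, m+4=q, a+4=e, j+4=n, a+4=e, p+4=t.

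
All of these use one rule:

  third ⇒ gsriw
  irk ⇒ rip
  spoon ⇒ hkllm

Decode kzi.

Each pair mirrors across the alphabet (t↔g, h↔s, i↔r): positions sum to 25. Letters are reflected about the middle of the alphabet (position → 25−position): Atbash.
Decoding kzi: k↔p, z↔a, i↔r.

par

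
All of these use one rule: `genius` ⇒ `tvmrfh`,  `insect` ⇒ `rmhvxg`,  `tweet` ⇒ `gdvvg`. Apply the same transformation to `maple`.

nzkov

Each pair mirrors across the alphabet (g↔t, e↔v, n↔m): positions sum to 25. Letters are reflected about the middle of the alphabet (position → 25−position): Atbash.
Applying it to maple: m↔n, a↔z, p↔k, l↔o, e↔v.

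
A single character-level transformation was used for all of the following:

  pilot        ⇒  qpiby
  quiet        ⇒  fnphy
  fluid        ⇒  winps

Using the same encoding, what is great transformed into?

luhzy

Each letter's alphabet position (a=0..z=25) is mapped through 15·x+25 mod 26 — an affine cipher.
For great: g(6)→15·6+25≡11=l; r(17)→15·17+25≡20=u; e(4)→15·4+25≡7=h; a(0)→15·0+25≡25=z; t(19)→15·19+25≡24=y (all mod 26).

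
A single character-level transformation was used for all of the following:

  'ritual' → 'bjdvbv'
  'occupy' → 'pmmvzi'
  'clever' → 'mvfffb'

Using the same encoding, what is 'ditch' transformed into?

The rule splits by letter class: vowels +1, consonants +10.
For ditch: d(cons)+10=n, i(vowel)+1=j, t(cons)+10=d, c(cons)+10=m, h(cons)+10=r.

njdmr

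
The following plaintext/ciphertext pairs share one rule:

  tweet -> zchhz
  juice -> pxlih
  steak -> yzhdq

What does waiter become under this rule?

The shift depends on letter class: consonant t→z is +6, but vowel e→h is +3. Two shifts are in play — +3 for a/e/i/o/u, +6 for every other letter.
For waiter: w(cons)+6=c, a(vowel)+3=d, i(vowel)+3=l, t(cons)+6=z, e(vowel)+3=h, r(cons)+6=x.

cdlzhx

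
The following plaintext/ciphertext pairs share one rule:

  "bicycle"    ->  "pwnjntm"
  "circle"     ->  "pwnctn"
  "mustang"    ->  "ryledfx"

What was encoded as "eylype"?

tenant

The word is reversed, then every letter is shifted forward by 11.
Decoding eylype: shift back: e−11=t, y−11=n, l−11=a, y−11=n, p−11=e, e−11=t → tnanet; then reverse → tenant.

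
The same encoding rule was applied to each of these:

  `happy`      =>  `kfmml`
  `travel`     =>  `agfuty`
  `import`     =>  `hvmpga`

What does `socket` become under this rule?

h(7)→k(10) and a(0)→f(5) fit y≡23x+5 (mod 26); the inverse of 23 mod 26 is 17. This is an affine cipher: with a=0,…,z=25, each position x becomes (23x+5) mod 26.
On socket: s(18)→23·18+5≡3=d; o(14)→23·14+5≡15=p; c(2)→23·2+5≡25=z; k(10)→23·10+5≡1=b; e(4)→23·4+5≡19=t; t(19)→23·19+5≡0=a (all mod 26).

dpzbta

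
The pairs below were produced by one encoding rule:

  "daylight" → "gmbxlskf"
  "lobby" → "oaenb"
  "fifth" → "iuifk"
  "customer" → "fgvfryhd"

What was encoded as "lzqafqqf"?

innocent

Shifts by position in daylight: pos 0: d→g (+3), pos 1: a→m (+12), pos 2: y→b (+3), pos 3: l→x (+12) — repeating every 2. It's a Vigenère-style cipher with numeric key [3,12]: position i shifts by key[i mod 2].
Reversing it on lzqafqqf: l−3=i, z−12=n, q−3=n, a−12=o, f−3=c, q−12=e, q−3=n, f−12=t.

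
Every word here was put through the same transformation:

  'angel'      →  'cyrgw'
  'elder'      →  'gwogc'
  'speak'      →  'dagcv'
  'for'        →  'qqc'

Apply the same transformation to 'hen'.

sgy

The shift depends on letter class: consonant n→y is +11, but vowel a→c is +2. Two shifts are in play — +2 for a/e/i/o/u, +11 for every other letter.
On hen: h(cons)+11=s, e(vowel)+2=g, n(cons)+11=y.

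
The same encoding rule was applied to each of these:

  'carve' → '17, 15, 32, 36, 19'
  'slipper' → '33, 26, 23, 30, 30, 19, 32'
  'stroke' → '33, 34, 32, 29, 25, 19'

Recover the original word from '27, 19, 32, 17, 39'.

mercy

Each letter is replaced by its alphabet position (a=1..z=26) + 14.
Reversing it on 27, 19, 32, 17, 39: 27→(27−14)÷1=13=m, 19→(19−14)÷1=5=e, 32→(32−14)÷1=18=r, 17→(17−14)÷1=3=c, 39→(39−14)÷1=25=y.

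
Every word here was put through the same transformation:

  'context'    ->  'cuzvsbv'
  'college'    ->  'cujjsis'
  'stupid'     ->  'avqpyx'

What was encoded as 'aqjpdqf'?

sulphur

c(2)→c(2) and o(14)→u(20) fit y≡21x+12 (mod 26); the inverse of 21 mod 26 is 5. Each letter's alphabet position (a=0..z=25) is mapped through 21·x+12 mod 26 — an affine cipher.
Undoing it on aqjpdqf: a(0)→5·(0−12)≡18=s; q(16)→5·(16−12)≡20=u; j(9)→5·(9−12)≡11=l; p(15)→5·(15−12)≡15=p; d(3)→5·(3−12)≡7=h; q(16)→5·(16−12)≡20=u; f(5)→5·(5−12)≡17=r (all mod 26).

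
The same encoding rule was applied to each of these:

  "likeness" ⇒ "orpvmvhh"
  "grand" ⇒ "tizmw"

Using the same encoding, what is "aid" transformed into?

zrw

Each pair mirrors across the alphabet (l↔o, i↔r, k↔p): positions sum to 25. This is the alphabet-reversal cipher (Atbash): a becomes z, b becomes y, etc.
On aid: a↔z, i↔r, d↔w.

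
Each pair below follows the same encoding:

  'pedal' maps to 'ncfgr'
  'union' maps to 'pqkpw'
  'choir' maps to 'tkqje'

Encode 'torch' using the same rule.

The output letters match the input read backwards, each shifted +2: pedal reversed is ladep. Two steps: reverse the string, then apply a Caesar shift of +2.
On torch: reverse → hcrot; then shift: h+2=j, c+2=e, r+2=t, o+2=q, t+2=v.

jetqv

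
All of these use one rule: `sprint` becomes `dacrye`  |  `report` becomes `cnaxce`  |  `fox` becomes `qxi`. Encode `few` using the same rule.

Two shifts are in play — +9 for a/e/i/o/u, +11 for every other letter.
For few: f(cons)+11=q, e(vowel)+9=n, w(cons)+11=h.

qnh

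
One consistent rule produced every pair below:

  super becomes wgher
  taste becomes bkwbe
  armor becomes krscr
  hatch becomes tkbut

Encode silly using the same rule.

wynna

s(18)→w(22) and u(20)→g(6) fit y≡5x+10 (mod 26); the inverse of 5 mod 26 is 21. This is an affine cipher: with a=0,…,z=25, each position x becomes (5x+10) mod 26.
For silly: s(18)→5·18+10≡22=w; i(8)→5·8+10≡24=y; l(11)→5·11+10≡13=n; l(11)→5·11+10≡13=n; y(24)→5·24+10≡0=a (all mod 26).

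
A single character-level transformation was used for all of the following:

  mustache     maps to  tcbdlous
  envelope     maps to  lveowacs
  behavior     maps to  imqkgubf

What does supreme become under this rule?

zcybpyr

In mustache: m→t is +7, u→c is +8, s→b is +9, t→d is +10 — the shift increases by 1 each position. Letter i (0-indexed) is shifted by i+7, so successive shifts are 7, 8, 9, ….
For supreme: s+7=z, u+8=c, p+9=y, r+10=b, e+11=p, m+12=y, e+13=r.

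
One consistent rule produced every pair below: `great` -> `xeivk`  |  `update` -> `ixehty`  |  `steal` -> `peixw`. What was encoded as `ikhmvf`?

bridge

The output letters match the input read backwards, each shifted +4: great reversed is taerg. The word is reversed, then every letter is shifted forward by 4.
Undoing it on ikhmvf: shift back: i−4=e, k−4=g, h−4=d, m−4=i, v−4=r, f−4=b → egdirb; then reverse → bridge.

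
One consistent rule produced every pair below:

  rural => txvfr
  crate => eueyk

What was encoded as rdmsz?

In rural: r→t is +2, u→x is +3, r→v is +4, a→f is +5 — the shift increases by 1 each position. Each letter shifts forward by (position + 2), i.e. 2, 3, 4, … — the shift grows by one for each successive letter.
Reversing it on rdmsz: r−2=p, d−3=a, m−4=i, s−5=n, z−6=t.

paint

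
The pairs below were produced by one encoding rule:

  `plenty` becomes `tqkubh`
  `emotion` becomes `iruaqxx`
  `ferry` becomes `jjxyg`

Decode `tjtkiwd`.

pendant

In plenty: p→t is +4, l→q is +5, e→k is +6, n→u is +7 — the shift increases by 1 each position. Each letter shifts forward by (position + 4), i.e. 4, 5, 6, … — the shift grows by one for each successive letter.
Reversing it on tjtkiwd: t−4=p, j−5=e, t−6=n, k−7=d, i−8=a, w−9=n, d−10=t.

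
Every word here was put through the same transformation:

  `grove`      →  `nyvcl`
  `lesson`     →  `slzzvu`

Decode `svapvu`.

Compare letters: g→n is +7, r→y is +7, o→v is +7 — a constant shift. Every letter moves 7 places later in the alphabet, wrapping around z→a.
Decoding svapvu: s−7=l, v−7=o, a−7=t, p−7=i, v−7=o, u−7=n.

lotion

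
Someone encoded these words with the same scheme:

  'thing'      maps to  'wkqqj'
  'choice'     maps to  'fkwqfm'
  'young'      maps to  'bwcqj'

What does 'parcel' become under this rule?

siufmo

Two shifts are in play — +8 for a/e/i/o/u, +3 for every other letter.
For parcel: p(cons)+3=s, a(vowel)+8=i, r(cons)+3=u, c(cons)+3=f, e(vowel)+8=m, l(cons)+3=o.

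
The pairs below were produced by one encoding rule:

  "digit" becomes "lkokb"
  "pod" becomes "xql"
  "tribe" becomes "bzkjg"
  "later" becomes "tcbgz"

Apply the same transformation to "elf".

The shift depends on letter class: consonant d→l is +8, but vowel i→k is +2. The rule splits by letter class: vowels +2, consonants +8.
For elf: e(vowel)+2=g, l(cons)+8=t, f(cons)+8=n.

gtn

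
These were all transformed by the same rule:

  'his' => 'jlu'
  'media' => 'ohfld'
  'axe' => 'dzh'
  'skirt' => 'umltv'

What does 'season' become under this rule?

The shift depends on letter class: consonant h→j is +2, but vowel i→l is +3. The rule splits by letter class: vowels +3, consonants +2.
Applying it to season: s(cons)+2=u, e(vowel)+3=h, a(vowel)+3=d, s(cons)+2=u, o(vowel)+3=r, n(cons)+2=p.

uhdurp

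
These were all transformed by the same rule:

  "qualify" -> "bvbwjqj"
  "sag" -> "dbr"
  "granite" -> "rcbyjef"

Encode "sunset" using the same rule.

dvydfe

The shift depends on letter class: consonant q→b is +11, but vowel u→v is +1. Vowels shift forward by 1 and consonants shift forward by 11.
For sunset: s(cons)+11=d, u(vowel)+1=v, n(cons)+11=y, s(cons)+11=d, e(vowel)+1=f, t(cons)+11=e.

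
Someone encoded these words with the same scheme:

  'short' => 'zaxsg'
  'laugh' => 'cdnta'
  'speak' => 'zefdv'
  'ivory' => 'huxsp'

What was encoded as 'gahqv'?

think

s(18)→z(25) and h(7)→a(0) fit y≡7x+3 (mod 26); the inverse of 7 mod 26 is 15. Treating letters as 0–25, the rule is x ↦ 7x + 3 (mod 26).
Undoing it on gahqv: g(6)→15·(6−3)≡19=t; a(0)→15·(0−3)≡7=h; h(7)→15·(7−3)≡8=i; q(16)→15·(16−3)≡13=n; v(21)→15·(21−3)≡10=k (all mod 26).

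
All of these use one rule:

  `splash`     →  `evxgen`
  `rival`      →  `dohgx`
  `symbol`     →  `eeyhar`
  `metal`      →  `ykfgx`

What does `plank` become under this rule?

Shifts by position in splash: pos 0: s→e (+12), pos 1: p→v (+6), pos 2: l→x (+12), pos 3: a→g (+6) — repeating every 2. It's a Vigenère-style cipher with numeric key [12,6]: position i shifts by key[i mod 2].
For plank: p+12=b, l+6=r, a+12=m, n+6=t, k+12=w.

brmtw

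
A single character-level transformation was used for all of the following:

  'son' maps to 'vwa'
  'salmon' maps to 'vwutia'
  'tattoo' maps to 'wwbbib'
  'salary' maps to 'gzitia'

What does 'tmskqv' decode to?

The output letters match the input read backwards, each shifted +8: son reversed is nos. Two steps: reverse the string, then apply a Caesar shift of +8.
Undoing it on tmskqv: shift back: t−8=l, m−8=e, s−8=k, k−8=c, q−8=i, v−8=n → lekcin; then reverse → nickel.

nickel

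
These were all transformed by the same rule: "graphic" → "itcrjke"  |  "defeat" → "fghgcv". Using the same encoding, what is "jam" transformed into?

Compare letters: g→i is +2, r→t is +2, a→c is +2 — a constant shift. This is a Caesar cipher with shift 2.
On jam: j+2=l, a+2=c, m+2=o.

lco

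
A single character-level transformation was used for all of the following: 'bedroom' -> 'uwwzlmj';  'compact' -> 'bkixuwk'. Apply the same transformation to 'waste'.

mbaie

Read the word backwards and shift each letter +8.
For waste: reverse → etsaw; then shift: e+8=m, t+8=b, s+8=a, a+8=i, w+8=e.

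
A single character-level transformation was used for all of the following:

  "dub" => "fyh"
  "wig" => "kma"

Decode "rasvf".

The output letters match the input read backwards, each shifted +4: dub reversed is bud. Read the word backwards and shift each letter +4.
Decoding rasvf: shift back: r−4=n, a−4=w, s−4=o, v−4=r, f−4=b → nworb; then reverse → brown.

brown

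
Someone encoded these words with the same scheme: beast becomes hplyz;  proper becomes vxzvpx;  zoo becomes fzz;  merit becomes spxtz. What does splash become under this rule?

The shift depends on letter class: consonant b→h is +6, but vowel e→p is +11. The rule splits by letter class: vowels +11, consonants +6.
For splash: s(cons)+6=y, p(cons)+6=v, l(cons)+6=r, a(vowel)+11=l, s(cons)+6=y, h(cons)+6=n.

yvrlyn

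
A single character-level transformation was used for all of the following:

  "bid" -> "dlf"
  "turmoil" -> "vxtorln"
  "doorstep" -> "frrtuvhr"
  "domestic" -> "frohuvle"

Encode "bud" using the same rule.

dxf

Vowels shift forward by 3 and consonants shift forward by 2.
For bud: b(cons)+2=d, u(vowel)+3=x, d(cons)+2=f.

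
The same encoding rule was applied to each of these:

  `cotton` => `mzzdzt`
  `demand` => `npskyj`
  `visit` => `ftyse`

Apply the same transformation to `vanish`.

fltsdn

Shifts by position in cotton: pos 0: c→m (+10), pos 1: o→z (+11), pos 2: t→z (+6), pos 3: t→d (+10), pos 4: o→z (+11), pos 5: n→t (+6) — repeating every 3. It's a Vigenère-style cipher with numeric key [10,11,6]: position i shifts by key[i mod 3].
Applying it to vanish: v+10=f, a+11=l, n+6=t, i+10=s, s+11=d, h+6=n.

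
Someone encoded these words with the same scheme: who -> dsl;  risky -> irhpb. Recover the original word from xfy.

cub

Each pair mirrors across the alphabet (w↔d, h↔s, o↔l): positions sum to 25. Letters are reflected about the middle of the alphabet (position → 25−position): Atbash.
Reversing it on xfy: x↔c, f↔u, y↔b.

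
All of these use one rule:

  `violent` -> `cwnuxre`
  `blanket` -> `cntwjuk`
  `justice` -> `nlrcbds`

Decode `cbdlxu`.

locust

Two steps: reverse the string, then apply a Caesar shift of +9.
Undoing it on cbdlxu: shift back: c−9=t, b−9=s, d−9=u, l−9=c, x−9=o, u−9=l → tsucol; then reverse → locust.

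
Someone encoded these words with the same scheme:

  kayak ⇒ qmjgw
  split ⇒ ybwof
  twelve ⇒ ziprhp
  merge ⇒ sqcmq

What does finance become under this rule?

Shifts by position in kayak: pos 0: k→q (+6), pos 1: a→m (+12), pos 2: y→j (+11), pos 3: a→g (+6), pos 4: k→w (+12) — repeating every 3. A repeating key of period 3 is used — shifts +6, +12, +11 over and over.
For finance: f+6=l, i+12=u, n+11=y, a+6=g, n+12=z, c+11=n, e+6=k.

luygznk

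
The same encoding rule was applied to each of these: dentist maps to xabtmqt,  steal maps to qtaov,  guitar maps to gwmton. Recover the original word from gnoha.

grape

d(3)→x(23) and e(4)→a(0) fit y≡3x+14 (mod 26); the inverse of 3 mod 26 is 9. This is an affine cipher: with a=0,…,z=25, each position x becomes (3x+14) mod 26.
Undoing it on gnoha: g(6)→9·(6−14)≡6=g; n(13)→9·(13−14)≡17=r; o(14)→9·(14−14)≡0=a; h(7)→9·(7−14)≡15=p; a(0)→9·(0−14)≡4=e (all mod 26).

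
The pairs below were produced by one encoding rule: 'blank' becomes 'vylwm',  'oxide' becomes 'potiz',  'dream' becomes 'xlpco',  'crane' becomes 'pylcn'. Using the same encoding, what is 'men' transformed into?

ypx

The output letters match the input read backwards, each shifted +11: blank reversed is knalb. Read the word backwards and shift each letter +11.
Applying it to men: reverse → nem; then shift: n+11=y, e+11=p, m+11=x.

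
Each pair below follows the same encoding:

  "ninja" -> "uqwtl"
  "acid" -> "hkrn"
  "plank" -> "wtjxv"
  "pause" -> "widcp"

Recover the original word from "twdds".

mouth

In ninja: n→u is +7, i→q is +8, n→w is +9, j→t is +10 — the shift increases by 1 each position. The shift increases by 1 at each position, starting from +7: 7, 8, 9, ….
Reversing it on twdds: t−7=m, w−8=o, d−9=u, d−10=t, s−11=h.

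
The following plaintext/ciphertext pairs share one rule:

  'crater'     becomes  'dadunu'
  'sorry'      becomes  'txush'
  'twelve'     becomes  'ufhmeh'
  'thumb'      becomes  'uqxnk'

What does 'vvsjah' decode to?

Shifts by position in crater: pos 0: c→d (+1), pos 1: r→a (+9), pos 2: a→d (+3), pos 3: t→u (+1), pos 4: e→n (+9), pos 5: r→u (+3) — repeating every 3. The shifts repeat in a cycle of length 3: positions 0,1,… shift by +1, +9, +3, then the pattern repeats.
Reversing it on vvsjah: v−1=u, v−9=m, s−3=p, j−1=i, a−9=r, h−3=e.

umpire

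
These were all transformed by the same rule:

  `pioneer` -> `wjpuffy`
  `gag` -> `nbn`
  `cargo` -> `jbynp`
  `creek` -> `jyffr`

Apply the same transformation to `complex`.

The shift depends on letter class: consonant p→w is +7, but vowel i→j is +1. Two shifts are in play — +1 for a/e/i/o/u, +7 for every other letter.
For complex: c(cons)+7=j, o(vowel)+1=p, m(cons)+7=t, p(cons)+7=w, l(cons)+7=s, e(vowel)+1=f, x(cons)+7=e.

jptwsfe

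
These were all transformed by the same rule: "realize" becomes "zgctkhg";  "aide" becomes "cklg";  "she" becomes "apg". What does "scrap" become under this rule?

The shift depends on letter class: consonant r→z is +8, but vowel e→g is +2. The rule splits by letter class: vowels +2, consonants +8.
Applying it to scrap: s(cons)+8=a, c(cons)+8=k, r(cons)+8=z, a(vowel)+2=c, p(cons)+8=x.

akzcx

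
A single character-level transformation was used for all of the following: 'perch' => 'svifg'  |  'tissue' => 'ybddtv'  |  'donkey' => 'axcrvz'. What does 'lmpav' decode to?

p(15)→s(18) and e(4)→v(21) fit y≡21x+15 (mod 26); the inverse of 21 mod 26 is 5. This is an affine cipher: with a=0,…,z=25, each position x becomes (21x+15) mod 26.
Decoding lmpav: l(11)→5·(11−15)≡6=g; m(12)→5·(12−15)≡11=l; p(15)→5·(15−15)≡0=a; a(0)→5·(0−15)≡3=d; v(21)→5·(21−15)≡4=e (all mod 26).

glade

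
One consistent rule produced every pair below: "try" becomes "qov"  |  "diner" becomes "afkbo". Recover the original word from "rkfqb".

It's a constant shift of +23 (ROT23).
Undoing it on rkfqb: r−23=u, k−23=n, f−23=i, q−23=t, b−23=e.

unite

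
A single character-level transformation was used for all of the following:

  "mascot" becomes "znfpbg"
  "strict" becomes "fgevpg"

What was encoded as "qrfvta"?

design

This is a Caesar cipher with shift 13.
Decoding qrfvta: q−13=d, r−13=e, f−13=s, v−13=i, t−13=g, a−13=n.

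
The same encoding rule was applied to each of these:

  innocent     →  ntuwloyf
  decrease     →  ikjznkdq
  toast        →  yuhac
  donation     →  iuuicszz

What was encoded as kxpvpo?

fringe

Each letter shifts forward by (position + 5), i.e. 5, 6, 7, … — the shift grows by one for each successive letter.
Reversing it on kxpvpo: k−5=f, x−6=r, p−7=i, v−8=n, p−9=g, o−10=e.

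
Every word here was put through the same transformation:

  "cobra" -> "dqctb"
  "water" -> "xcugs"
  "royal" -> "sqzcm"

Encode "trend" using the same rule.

utfpe

Shifts by position in cobra: pos 0: c→d (+1), pos 1: o→q (+2), pos 2: b→c (+1), pos 3: r→t (+2) — repeating every 2. It's a Vigenère-style cipher with numeric key [1,2]: position i shifts by key[i mod 2].
For trend: t+1=u, r+2=t, e+1=f, n+2=p, d+1=e.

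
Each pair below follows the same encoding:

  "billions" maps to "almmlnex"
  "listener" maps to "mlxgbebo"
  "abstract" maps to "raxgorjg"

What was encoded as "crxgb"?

haste

Each letter's alphabet position (a=0..z=25) is mapped through 9·x+17 mod 26 — an affine cipher.
Reversing it on crxgb: c(2)→3·(2−17)≡7=h; r(17)→3·(17−17)≡0=a; x(23)→3·(23−17)≡18=s; g(6)→3·(6−17)≡19=t; b(1)→3·(1−17)≡4=e (all mod 26).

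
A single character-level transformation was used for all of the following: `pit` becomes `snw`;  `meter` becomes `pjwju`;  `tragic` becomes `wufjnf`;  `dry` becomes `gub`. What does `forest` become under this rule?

The shift depends on letter class: consonant p→s is +3, but vowel i→n is +5. The rule splits by letter class: vowels +5, consonants +3.
For forest: f(cons)+3=i, o(vowel)+5=t, r(cons)+3=u, e(vowel)+5=j, s(cons)+3=v, t(cons)+3=w.

itujvw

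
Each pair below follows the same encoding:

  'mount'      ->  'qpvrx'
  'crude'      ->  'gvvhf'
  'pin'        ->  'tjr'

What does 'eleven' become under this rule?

The shift depends on letter class: consonant m→q is +4, but vowel o→p is +1. The rule splits by letter class: vowels +1, consonants +4.
For eleven: e(vowel)+1=f, l(cons)+4=p, e(vowel)+1=f, v(cons)+4=z, e(vowel)+1=f, n(cons)+4=r.

fpfzfr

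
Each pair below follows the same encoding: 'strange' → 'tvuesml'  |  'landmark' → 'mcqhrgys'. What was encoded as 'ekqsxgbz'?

dinosaur

In strange: s→t is +1, t→v is +2, r→u is +3, a→e is +4 — the shift increases by 1 each position. The shift increases by 1 at each position, starting from +1: 1, 2, 3, ….
Reversing it on ekqsxgbz: e−1=d, k−2=i, q−3=n, s−4=o, x−5=s, g−6=a, b−7=u, z−8=r.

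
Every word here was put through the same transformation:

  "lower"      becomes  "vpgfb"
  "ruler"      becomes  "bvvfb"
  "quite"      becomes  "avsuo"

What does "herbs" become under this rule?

Shifts by position in lower: pos 0: l→v (+10), pos 1: o→p (+1), pos 2: w→g (+10), pos 3: e→f (+1) — repeating every 2. The shifts repeat in a cycle of length 2: positions 0,1,… shift by +10, +1, then the pattern repeats.
On herbs: h+10=r, e+1=f, r+10=b, b+1=c, s+10=c.

rfbcc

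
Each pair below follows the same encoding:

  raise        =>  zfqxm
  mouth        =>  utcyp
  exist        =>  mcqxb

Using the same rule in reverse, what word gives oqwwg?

glory

It's a Vigenère-style cipher with numeric key [8,5]: position i shifts by key[i mod 2].
Undoing it on oqwwg: o−8=g, q−5=l, w−8=o, w−5=r, g−8=y.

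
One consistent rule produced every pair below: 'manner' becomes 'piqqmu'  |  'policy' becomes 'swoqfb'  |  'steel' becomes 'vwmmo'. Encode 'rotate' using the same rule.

The shift depends on letter class: consonant m→p is +3, but vowel a→i is +8. Two shifts are in play — +8 for a/e/i/o/u, +3 for every other letter.
For rotate: r(cons)+3=u, o(vowel)+8=w, t(cons)+3=w, a(vowel)+8=i, t(cons)+3=w, e(vowel)+8=m.

uwwiwm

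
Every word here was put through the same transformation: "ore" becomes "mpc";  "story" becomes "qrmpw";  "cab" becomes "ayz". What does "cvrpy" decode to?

extra

Each letter is shifted forward by 24 in the alphabet (a Caesar shift of +24).
Undoing it on cvrpy: c−24=e, v−24=x, r−24=t, p−24=r, y−24=a.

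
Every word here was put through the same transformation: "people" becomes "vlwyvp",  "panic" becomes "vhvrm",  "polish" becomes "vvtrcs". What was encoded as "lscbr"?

flush

Letter i (0-indexed) is shifted by i+6, so successive shifts are 6, 7, 8, ….
Reversing it on lscbr: l−6=f, s−7=l, c−8=u, b−9=s, r−10=h.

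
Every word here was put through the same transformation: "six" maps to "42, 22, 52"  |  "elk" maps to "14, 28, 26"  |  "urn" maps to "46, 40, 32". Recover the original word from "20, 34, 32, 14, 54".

s(#19)→42 and i(#9)→22: differences scale by 2, so n = 2·pos + 4. The formula is n = 2×(alphabet index, a=1) + 4.
Undoing it on 20, 34, 32, 14, 54: 20→(20−4)÷2=8=h, 34→(34−4)÷2=15=o, 32→(32−4)÷2=14=n, 14→(14−4)÷2=5=e, 54→(54−4)÷2=25=y.

honey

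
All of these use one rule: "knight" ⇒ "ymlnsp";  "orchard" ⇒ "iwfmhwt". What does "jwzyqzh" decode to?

The output letters match the input read backwards, each shifted +5: knight reversed is thgink. Read the word backwards and shift each letter +5.
Reversing it on jwzyqzh: shift back: j−5=e, w−5=r, z−5=u, y−5=t, q−5=l, z−5=u, h−5=c → erutluc; then reverse → culture.

culture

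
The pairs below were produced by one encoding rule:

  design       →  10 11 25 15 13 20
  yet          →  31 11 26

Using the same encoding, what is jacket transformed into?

16 7 9 17 11 26

Letters become their 1-based position plus 6 (so a→7, b→8, …).
On jacket: j=10→16, a=1→7, c=3→9, k=11→17, e=5→11, t=20→26.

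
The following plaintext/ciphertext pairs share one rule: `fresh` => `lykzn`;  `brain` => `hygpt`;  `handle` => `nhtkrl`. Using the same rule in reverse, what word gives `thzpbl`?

native

Shifts by position in fresh: pos 0: f→l (+6), pos 1: r→y (+7), pos 2: e→k (+6), pos 3: s→z (+7) — repeating every 2. The shifts repeat in a cycle of length 2: positions 0,1,… shift by +6, +7, then the pattern repeats.
Undoing it on thzpbl: t−6=n, h−7=a, z−6=t, p−7=i, b−6=v, l−7=e.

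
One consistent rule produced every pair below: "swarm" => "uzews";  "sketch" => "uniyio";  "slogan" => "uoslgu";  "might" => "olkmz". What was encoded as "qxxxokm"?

The shift increases by 1 at each position, starting from +2: 2, 3, 4, ….
Decoding qxxxokm: q−2=o, x−3=u, x−4=t, x−5=s, o−6=i, k−7=d, m−8=e.

outside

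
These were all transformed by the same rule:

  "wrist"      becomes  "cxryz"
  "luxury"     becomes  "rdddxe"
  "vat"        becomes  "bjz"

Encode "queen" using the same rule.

The shift depends on letter class: consonant w→c is +6, but vowel i→r is +9. Two shifts are in play — +9 for a/e/i/o/u, +6 for every other letter.
Applying it to queen: q(cons)+6=w, u(vowel)+9=d, e(vowel)+9=n, e(vowel)+9=n, n(cons)+6=t.

wdnnt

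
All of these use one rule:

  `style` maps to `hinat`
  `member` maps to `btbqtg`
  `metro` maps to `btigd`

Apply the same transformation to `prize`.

Compare letters: s→h is +15, t→i is +15, y→n is +15 — a constant shift. Every letter moves 15 places later in the alphabet, wrapping around z→a.
Applying it to prize: p+15=e, r+15=g, i+15=x, z+15=o, e+15=t.

egxot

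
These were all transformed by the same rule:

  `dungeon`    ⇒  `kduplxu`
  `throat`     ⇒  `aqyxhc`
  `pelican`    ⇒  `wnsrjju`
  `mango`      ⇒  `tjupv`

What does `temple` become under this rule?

Shifts by position in dungeon: pos 0: d→k (+7), pos 1: u→d (+9), pos 2: n→u (+7), pos 3: g→p (+9) — repeating every 2. The shifts repeat in a cycle of length 2: positions 0,1,… shift by +7, +9, then the pattern repeats.
For temple: t+7=a, e+9=n, m+7=t, p+9=y, l+7=s, e+9=n.

antysn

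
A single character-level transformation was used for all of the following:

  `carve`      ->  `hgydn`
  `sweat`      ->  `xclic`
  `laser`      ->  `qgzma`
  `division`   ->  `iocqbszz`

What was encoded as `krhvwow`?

Letter i (0-indexed) is shifted by i+5, so successive shifts are 5, 6, 7, ….
Undoing it on krhvwow: k−5=f, r−6=l, h−7=a, v−8=n, w−9=n, o−10=e, w−11=l.

flannel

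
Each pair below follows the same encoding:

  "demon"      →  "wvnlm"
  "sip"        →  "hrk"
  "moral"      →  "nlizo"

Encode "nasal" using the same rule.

mzhzo

Letters are reflected about the middle of the alphabet (position → 25−position): Atbash.
On nasal: n↔m, a↔z, s↔h, a↔z, l↔o.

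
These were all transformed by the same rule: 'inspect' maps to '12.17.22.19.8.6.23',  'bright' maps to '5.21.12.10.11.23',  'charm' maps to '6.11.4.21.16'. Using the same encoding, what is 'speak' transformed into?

i is letter #9 and maps to 12: an offset of 3. The number is (letter's place in the alphabet, a=1) + 3.
For speak: s=19→22, p=16→19, e=5→8, a=1→4, k=11→14.

22.19.8.4.14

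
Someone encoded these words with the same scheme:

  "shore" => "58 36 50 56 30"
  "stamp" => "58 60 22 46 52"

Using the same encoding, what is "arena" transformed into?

s(#19)→58 and h(#8)→36: differences scale by 2, so n = 2·pos + 20. Each letter becomes 2×(its alphabet position, a=1..z=26) + 20.
Applying it to arena: a=1→22, r=18→56, e=5→30, n=14→48, a=1→22.

22 56 30 48 22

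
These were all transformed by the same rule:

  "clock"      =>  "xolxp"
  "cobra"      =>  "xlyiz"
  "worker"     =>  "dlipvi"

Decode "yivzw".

bread

Each pair mirrors across the alphabet (c↔x, l↔o, o↔l): positions sum to 25. Letters are reflected about the middle of the alphabet (position → 25−position): Atbash.
Reversing it on yivzw: y↔b, i↔r, v↔e, z↔a, w↔d.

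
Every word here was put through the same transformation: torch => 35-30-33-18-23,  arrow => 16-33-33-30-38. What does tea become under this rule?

35-20-16

t is letter #20 and maps to 35: an offset of 15. The number is (letter's place in the alphabet, a=1) + 15.
Applying it to tea: t=20→35, e=5→20, a=1→16.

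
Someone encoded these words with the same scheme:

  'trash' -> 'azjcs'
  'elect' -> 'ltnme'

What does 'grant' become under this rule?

In trash: t→a is +7, r→z is +8, a→j is +9, s→c is +10 — the shift increases by 1 each position. The shift increases by 1 at each position, starting from +7: 7, 8, 9, ….
Applying it to grant: g+7=n, r+8=z, a+9=j, n+10=x, t+11=e.

nzjxe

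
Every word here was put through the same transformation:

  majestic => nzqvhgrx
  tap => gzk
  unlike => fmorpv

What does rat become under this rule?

izg

Each pair mirrors across the alphabet (m↔n, a↔z, j↔q): positions sum to 25. Letters are reflected about the middle of the alphabet (position → 25−position): Atbash.
Applying it to rat: r↔i, a↔z, t↔g.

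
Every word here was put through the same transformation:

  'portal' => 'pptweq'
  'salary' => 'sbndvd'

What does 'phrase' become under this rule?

In portal: p→p is +0, o→p is +1, r→t is +2, t→w is +3 — the shift increases by 1 each position. Letter i (0-indexed) is shifted by i+0, so successive shifts are 0, 1, 2, ….
Applying it to phrase: p+0=p, h+1=i, r+2=t, a+3=d, s+4=w, e+5=j.

pitdwj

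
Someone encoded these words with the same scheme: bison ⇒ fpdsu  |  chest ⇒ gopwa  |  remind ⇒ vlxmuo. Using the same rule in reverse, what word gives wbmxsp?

subtle

Shifts by position in bison: pos 0: b→f (+4), pos 1: i→p (+7), pos 2: s→d (+11), pos 3: o→s (+4), pos 4: n→u (+7) — repeating every 3. It's a Vigenère-style cipher with numeric key [4,7,11]: position i shifts by key[i mod 3].
Decoding wbmxsp: w−4=s, b−7=u, m−11=b, x−4=t, s−7=l, p−11=e.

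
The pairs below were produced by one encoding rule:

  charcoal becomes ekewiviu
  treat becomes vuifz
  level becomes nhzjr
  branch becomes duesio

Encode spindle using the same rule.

usmsjsm

Letter i (0-indexed) is shifted by i+2, so successive shifts are 2, 3, 4, ….
Applying it to spindle: s+2=u, p+3=s, i+4=m, n+5=s, d+6=j, l+7=s, e+8=m.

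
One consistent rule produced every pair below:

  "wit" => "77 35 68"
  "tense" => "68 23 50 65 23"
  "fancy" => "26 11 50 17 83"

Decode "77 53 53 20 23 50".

w(#23)→77 and i(#9)→35: differences scale by 3, so n = 3·pos + 8. With a=1..z=26, the number is 3·pos + 8.
Reversing it on 77 53 53 20 23 50: 77→(77−8)÷3=23=w, 53→(53−8)÷3=15=o, 53→(53−8)÷3=15=o, 20→(20−8)÷3=4=d, 23→(23−8)÷3=5=e, 50→(50−8)÷3=14=n.

wooden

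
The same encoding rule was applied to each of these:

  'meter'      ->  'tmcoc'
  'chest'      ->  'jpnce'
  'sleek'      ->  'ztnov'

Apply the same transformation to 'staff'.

zbjpq

In meter: m→t is +7, e→m is +8, t→c is +9, e→o is +10 — the shift increases by 1 each position. Letter i (0-indexed) is shifted by i+7, so successive shifts are 7, 8, 9, ….
On staff: s+7=z, t+8=b, a+9=j, f+10=p, f+11=q.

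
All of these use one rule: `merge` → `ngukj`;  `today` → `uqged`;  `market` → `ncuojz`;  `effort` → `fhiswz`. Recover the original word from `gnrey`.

float

In merge: m→n is +1, e→g is +2, r→u is +3, g→k is +4 — the shift increases by 1 each position. Each letter shifts forward by (position + 1), i.e. 1, 2, 3, … — the shift grows by one for each successive letter.
Reversing it on gnrey: g−1=f, n−2=l, r−3=o, e−4=a, y−5=t.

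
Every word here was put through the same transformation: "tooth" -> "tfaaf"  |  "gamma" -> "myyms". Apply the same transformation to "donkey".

kqwzap

The word is reversed, then every letter is shifted forward by 12.
On donkey: reverse → yeknod; then shift: y+12=k, e+12=q, k+12=w, n+12=z, o+12=a, d+12=p.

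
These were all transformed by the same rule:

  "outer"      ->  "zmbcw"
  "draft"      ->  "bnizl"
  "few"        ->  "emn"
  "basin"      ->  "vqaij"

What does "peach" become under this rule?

The output letters match the input read backwards, each shifted +8: outer reversed is retuo. Two steps: reverse the string, then apply a Caesar shift of +8.
On peach: reverse → hcaep; then shift: h+8=p, c+8=k, a+8=i, e+8=m, p+8=x.

pkimx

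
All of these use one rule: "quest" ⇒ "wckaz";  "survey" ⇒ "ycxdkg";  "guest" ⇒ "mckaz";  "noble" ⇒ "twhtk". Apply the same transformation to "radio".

xijqu

Shifts by position in quest: pos 0: q→w (+6), pos 1: u→c (+8), pos 2: e→k (+6), pos 3: s→a (+8) — repeating every 2. It's a Vigenère-style cipher with numeric key [6,8]: position i shifts by key[i mod 2].
Applying it to radio: r+6=x, a+8=i, d+6=j, i+8=q, o+6=u.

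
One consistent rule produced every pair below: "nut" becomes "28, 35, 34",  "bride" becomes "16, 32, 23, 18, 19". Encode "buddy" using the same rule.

n is letter #14 and maps to 28: an offset of 14. Letters become their 1-based position plus 14 (so a→15, b→16, …).
On buddy: b=2→16, u=21→35, d=4→18, d=4→18, y=25→39.

16, 35, 18, 18, 39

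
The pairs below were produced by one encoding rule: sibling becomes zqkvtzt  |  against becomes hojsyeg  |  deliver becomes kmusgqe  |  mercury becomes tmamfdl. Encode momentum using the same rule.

twvoyfha

In sibling: s→z is +7, i→q is +8, b→k is +9, l→v is +10 — the shift increases by 1 each position. Each letter shifts forward by (position + 7), i.e. 7, 8, 9, … — the shift grows by one for each successive letter.
For momentum: m+7=t, o+8=w, m+9=v, e+10=o, n+11=y, t+12=f, u+13=h, m+14=a.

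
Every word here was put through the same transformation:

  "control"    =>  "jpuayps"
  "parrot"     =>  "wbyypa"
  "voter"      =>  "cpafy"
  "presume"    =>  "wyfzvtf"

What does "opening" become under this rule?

Two shifts are in play — +1 for a/e/i/o/u, +7 for every other letter.
For opening: o(vowel)+1=p, p(cons)+7=w, e(vowel)+1=f, n(cons)+7=u, i(vowel)+1=j, n(cons)+7=u, g(cons)+7=n.

pwfujun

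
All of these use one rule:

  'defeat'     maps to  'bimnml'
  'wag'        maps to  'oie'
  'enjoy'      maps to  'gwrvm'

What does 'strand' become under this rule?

lvizba

The output letters match the input read backwards, each shifted +8: defeat reversed is taefed. Two steps: reverse the string, then apply a Caesar shift of +8.
For strand: reverse → dnarts; then shift: d+8=l, n+8=v, a+8=i, r+8=z, t+8=b, s+8=a.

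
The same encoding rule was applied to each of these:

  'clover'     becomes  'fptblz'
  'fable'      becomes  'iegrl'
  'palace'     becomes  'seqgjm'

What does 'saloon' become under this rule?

Each letter shifts forward by (position + 3), i.e. 3, 4, 5, … — the shift grows by one for each successive letter.
For saloon: s+3=v, a+4=e, l+5=q, o+6=u, o+7=v, n+8=v.

vequvv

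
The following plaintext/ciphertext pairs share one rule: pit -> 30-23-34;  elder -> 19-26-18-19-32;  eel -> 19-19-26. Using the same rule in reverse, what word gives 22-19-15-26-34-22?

Each letter is replaced by its alphabet position (a=1..z=26) + 14.
Decoding 22-19-15-26-34-22: 22→(22−14)÷1=8=h, 19→(19−14)÷1=5=e, 15→(15−14)÷1=1=a, 26→(26−14)÷1=12=l, 34→(34−14)÷1=20=t, 22→(22−14)÷1=8=h.

health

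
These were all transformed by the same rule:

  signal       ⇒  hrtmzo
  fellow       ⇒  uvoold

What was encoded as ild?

Each pair mirrors across the alphabet (s↔h, i↔r, g↔t): positions sum to 25. This is the alphabet-reversal cipher (Atbash): a becomes z, b becomes y, etc.
Undoing it on ild: i↔r, l↔o, d↔w.

row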